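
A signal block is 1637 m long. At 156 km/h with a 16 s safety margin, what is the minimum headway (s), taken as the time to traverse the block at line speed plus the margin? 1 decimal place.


V = 156 / 3.6 = 43.3333 m/s
Block traversal time = 1637 / 43.3333 = 37.7769 s
Headway = 37.7769 + 16
Headway = 53.8 s

53.8


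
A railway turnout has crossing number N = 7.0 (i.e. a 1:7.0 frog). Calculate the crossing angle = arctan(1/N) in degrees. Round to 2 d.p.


1/N = 1/7.0 = 0.142857
angle = arctan(0.142857) = 0.141897 rad
angle = 0.141897 * 180/pi = 8.13 degrees

8.13


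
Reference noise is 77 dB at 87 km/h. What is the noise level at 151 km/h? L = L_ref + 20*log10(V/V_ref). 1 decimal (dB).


V/V_ref = 151 / 87 = 1.735632
log10(1.735632) = 0.239458
20 * 0.239458 = 4.7892
L = 77 + 4.7892 = 81.8 dB

81.8


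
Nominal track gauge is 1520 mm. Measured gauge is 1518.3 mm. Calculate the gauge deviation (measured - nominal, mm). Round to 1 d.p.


Deviation = measured - nominal
Deviation = 1518.3 - 1520
Deviation = -1.7 mm

-1.7


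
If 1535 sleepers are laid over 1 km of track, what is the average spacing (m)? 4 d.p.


Spacing = 1000 m / number of sleepers
Spacing = 1000 / 1535
Spacing = 0.6515 m

0.6515


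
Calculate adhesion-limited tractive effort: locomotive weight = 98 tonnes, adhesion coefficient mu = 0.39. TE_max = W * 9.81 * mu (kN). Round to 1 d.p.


TE_max = W * g * mu
TE_max = 98 * 9.81 * 0.39
TE_max = 961.38 * 0.39
TE_max = 374.9 kN

374.9


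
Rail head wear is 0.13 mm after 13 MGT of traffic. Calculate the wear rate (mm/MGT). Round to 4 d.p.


Wear rate = total wear / cumulative tonnage
Rate = 0.13 / 13
Rate = 0.0100 mm/MGT

0.0100


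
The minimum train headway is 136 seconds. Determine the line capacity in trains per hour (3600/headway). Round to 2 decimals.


Capacity = 3600 / headway
Capacity = 3600 / 136
Capacity = 26.47 trains/hour

26.47


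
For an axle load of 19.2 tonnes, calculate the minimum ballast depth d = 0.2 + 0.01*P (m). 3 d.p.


d = 0.2 + 0.01 * 19.2
d = 0.2 + 0.192
d = 0.392 m

0.392


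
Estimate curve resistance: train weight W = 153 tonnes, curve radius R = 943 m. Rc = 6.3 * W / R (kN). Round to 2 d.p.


Rc = 6.3 * W / R
Rc = 6.3 * 153 / 943
Rc = 963.9 / 943
Rc = 1.02 kN

1.02


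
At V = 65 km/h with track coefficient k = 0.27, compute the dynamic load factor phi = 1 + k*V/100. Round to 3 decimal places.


phi = 1 + k * V / 100
phi = 1 + 0.27 * 65 / 100
phi = 1 + 0.1755
phi = 1.176

1.176


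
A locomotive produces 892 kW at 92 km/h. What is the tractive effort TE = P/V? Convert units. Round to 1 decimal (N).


Convert: P = 892 kW = 892000 W
V = 92 / 3.6 = 25.5556 m/s
TE = 892000 / 25.5556
TE = 34904.3 N

34904.3


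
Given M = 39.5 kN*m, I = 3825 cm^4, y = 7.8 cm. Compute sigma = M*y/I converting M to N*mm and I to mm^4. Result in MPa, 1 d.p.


Convert units:
M = 39.5 kN*m = 39500000 N*mm
y = 7.8 cm = 78 mm
I = 3825 cm^4 = 38250000 mm^4
sigma = 39500000 * 78 / 38250000
sigma = 80.5 MPa

80.5


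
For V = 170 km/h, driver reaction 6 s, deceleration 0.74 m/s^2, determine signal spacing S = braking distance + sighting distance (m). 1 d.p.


V = 170 / 3.6 = 47.2222 m/s
Braking distance = 47.2222^2 / (2*0.74) = 1506.715 m
Sighting distance = 47.2222 * 6 = 283.3333 m
S = 1506.715 + 283.3333 = 1790.0 m

1790.0


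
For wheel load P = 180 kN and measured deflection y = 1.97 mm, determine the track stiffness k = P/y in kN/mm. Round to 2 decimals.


Track stiffness k = P / y
k = 180 / 1.97
k = 91.37 kN/mm

91.37


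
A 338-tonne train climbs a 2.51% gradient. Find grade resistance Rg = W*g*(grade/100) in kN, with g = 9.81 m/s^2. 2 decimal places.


Rg = W * 9.81 * grade / 100
Rg = 338 * 9.81 * 2.51 / 100
Rg = 3315.78 * 0.0251
Rg = 83.23 kN

83.23


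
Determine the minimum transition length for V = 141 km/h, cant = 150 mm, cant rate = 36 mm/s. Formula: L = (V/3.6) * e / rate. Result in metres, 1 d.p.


Convert speed: V = 141 / 3.6 = 39.1667 m/s
L = 39.1667 * 150 / 36
L = 5875.0 / 36
L = 163.2 m

163.2


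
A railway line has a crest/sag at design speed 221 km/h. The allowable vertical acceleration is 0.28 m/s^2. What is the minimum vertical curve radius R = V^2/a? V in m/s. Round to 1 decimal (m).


Convert speed: V = 221 / 3.6 = 61.3889 m/s
V^2 = 3768.5957 m^2/s^2
R_v = 3768.5957 / 0.28
R_v = 13459.3 m

13459.3


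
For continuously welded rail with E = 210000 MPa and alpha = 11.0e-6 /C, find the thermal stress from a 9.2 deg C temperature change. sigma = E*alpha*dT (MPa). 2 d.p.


sigma = E * alpha * dT
sigma = 210000 * 11.0e-6 * 9.2
sigma = 2.31 * 9.2
sigma = 21.25 MPa

21.25


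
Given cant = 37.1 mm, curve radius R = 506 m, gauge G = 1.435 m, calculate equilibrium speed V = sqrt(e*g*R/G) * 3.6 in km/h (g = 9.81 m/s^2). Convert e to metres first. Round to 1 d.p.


Convert cant: e = 37.1 mm = 0.0371 m
V_ms = sqrt(0.0371 * 9.81 * 506 / 1.435)
V_ms = sqrt(128.333941) = 11.3285 m/s
V = 11.3285 * 3.6 = 40.8 km/h

40.8


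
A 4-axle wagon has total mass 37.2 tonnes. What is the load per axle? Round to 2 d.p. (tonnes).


Load per axle = total weight / number of axles
Load = 37.2 / 4
Load = 9.30 tonnes

9.30


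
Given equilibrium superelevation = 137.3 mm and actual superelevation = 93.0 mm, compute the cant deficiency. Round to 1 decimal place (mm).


Cant deficiency = equilibrium cant - actual cant
CD = 137.3 - 93.0
CD = 44.3 mm

44.3


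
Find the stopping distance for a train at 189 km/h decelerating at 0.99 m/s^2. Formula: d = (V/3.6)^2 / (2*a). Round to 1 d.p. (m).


Convert speed: V = 189 / 3.6 = 52.5 m/s
V^2 = 2756.25
d = 2756.25 / (2 * 0.99)
d = 2756.25 / 1.98
d = 1392.0 m

1392.0


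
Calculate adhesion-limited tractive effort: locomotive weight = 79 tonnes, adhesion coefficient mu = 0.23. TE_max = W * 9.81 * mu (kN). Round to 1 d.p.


TE_max = W * g * mu
TE_max = 79 * 9.81 * 0.23
TE_max = 774.99 * 0.23
TE_max = 178.2 kN

178.2


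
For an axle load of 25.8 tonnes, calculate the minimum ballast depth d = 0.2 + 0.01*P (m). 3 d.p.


d = 0.2 + 0.01 * 25.8
d = 0.2 + 0.258
d = 0.458 m

0.458


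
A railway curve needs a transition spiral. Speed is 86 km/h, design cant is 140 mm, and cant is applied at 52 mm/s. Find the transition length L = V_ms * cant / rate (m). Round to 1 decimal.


Convert speed: V = 86 / 3.6 = 23.8889 m/s
L = 23.8889 * 140 / 52
L = 3344.4444 / 52
L = 64.3 m

64.3


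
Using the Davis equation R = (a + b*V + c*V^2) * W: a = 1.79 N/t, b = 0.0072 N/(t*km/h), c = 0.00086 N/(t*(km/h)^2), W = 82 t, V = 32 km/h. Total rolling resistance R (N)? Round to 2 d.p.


b*V = 0.0072 * 32 = 0.2304
c*V^2 = 0.00086 * 1024 = 0.88064
R_per_t = 1.79 + 0.2304 + 0.88064 = 2.90104 N/t
R_total = 2.90104 * 82 = 237.89 N

237.89


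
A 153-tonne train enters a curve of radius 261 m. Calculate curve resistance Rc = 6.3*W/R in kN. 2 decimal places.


Rc = 6.3 * W / R
Rc = 6.3 * 153 / 261
Rc = 963.9 / 261
Rc = 3.69 kN

3.69


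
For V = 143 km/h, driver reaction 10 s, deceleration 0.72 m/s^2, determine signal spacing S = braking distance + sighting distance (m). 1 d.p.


V = 143 / 3.6 = 39.7222 m/s
Braking distance = 39.7222^2 / (2*0.72) = 1095.7326 m
Sighting distance = 39.7222 * 10 = 397.2222 m
S = 1095.7326 + 397.2222 = 1493.0 m

1493.0


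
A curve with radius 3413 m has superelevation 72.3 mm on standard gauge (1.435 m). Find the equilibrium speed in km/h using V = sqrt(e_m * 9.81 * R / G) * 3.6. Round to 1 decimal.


Convert cant: e = 72.3 mm = 0.0723 m
V_ms = sqrt(0.0723 * 9.81 * 3413 / 1.435)
V_ms = sqrt(1686.909142) = 41.072 m/s
V = 41.072 * 3.6 = 147.9 km/h

147.9


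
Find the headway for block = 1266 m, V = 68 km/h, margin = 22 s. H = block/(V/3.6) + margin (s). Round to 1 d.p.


V = 68 / 3.6 = 18.8889 m/s
Block traversal time = 1266 / 18.8889 = 67.0235 s
Headway = 67.0235 + 22
Headway = 89.0 s

89.0


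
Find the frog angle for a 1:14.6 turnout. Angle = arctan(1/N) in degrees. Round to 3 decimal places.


1/N = 1/14.6 = 0.068493
angle = arctan(0.068493) = 0.068386 rad
angle = 0.068386 * 180/pi = 3.918 degrees

3.918


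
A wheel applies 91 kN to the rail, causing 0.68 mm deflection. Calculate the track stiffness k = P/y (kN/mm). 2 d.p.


Track stiffness k = P / y
k = 91 / 0.68
k = 133.82 kN/mm

133.82


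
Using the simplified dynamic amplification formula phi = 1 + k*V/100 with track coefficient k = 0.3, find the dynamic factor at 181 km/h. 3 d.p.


phi = 1 + k * V / 100
phi = 1 + 0.3 * 181 / 100
phi = 1 + 0.543
phi = 1.543

1.543


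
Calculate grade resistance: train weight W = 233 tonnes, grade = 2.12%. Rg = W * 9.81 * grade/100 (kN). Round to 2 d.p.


Rg = W * 9.81 * grade / 100
Rg = 233 * 9.81 * 2.12 / 100
Rg = 2285.73 * 0.0212
Rg = 48.46 kN

48.46


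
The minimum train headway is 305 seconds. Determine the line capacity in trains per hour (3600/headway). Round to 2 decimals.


Capacity = 3600 / headway
Capacity = 3600 / 305
Capacity = 11.80 trains/hour

11.80


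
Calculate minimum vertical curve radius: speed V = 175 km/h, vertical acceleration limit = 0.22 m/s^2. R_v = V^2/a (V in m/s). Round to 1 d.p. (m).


Convert speed: V = 175 / 3.6 = 48.6111 m/s
V^2 = 2363.0401 m^2/s^2
R_v = 2363.0401 / 0.22
R_v = 10741.1 m

10741.1


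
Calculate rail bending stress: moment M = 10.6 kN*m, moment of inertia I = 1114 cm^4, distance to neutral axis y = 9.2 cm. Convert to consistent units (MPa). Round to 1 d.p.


Convert units:
M = 10.6 kN*m = 10600000 N*mm
y = 9.2 cm = 92 mm
I = 1114 cm^4 = 11140000 mm^4
sigma = 10600000 * 92 / 11140000
sigma = 87.5 MPa

87.5


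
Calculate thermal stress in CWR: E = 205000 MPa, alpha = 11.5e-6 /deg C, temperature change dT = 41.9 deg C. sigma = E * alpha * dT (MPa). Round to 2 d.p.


sigma = E * alpha * dT
sigma = 205000 * 11.5e-6 * 41.9
sigma = 2.3575 * 41.9
sigma = 98.78 MPa

98.78


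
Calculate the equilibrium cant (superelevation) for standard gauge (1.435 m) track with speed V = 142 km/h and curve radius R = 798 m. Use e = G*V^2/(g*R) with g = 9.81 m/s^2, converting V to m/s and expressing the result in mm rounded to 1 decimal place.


Convert speed: V = 142 / 3.6 = 39.4444 m/s
Apply formula: e = 1.435 * 39.4444^2 / (9.81 * 798)
e = 1.435 * 1555.8642 / 7828.38
e = 0.285201 m = 285.2 mm

285.2


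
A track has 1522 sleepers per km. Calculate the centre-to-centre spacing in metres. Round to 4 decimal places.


Spacing = 1000 m / number of sleepers
Spacing = 1000 / 1522
Spacing = 0.6570 m

0.6570


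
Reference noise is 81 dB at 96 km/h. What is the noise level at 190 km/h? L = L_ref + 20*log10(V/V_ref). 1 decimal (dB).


V/V_ref = 190 / 96 = 1.979167
log10(1.979167) = 0.296482
20 * 0.296482 = 5.9296
L = 81 + 5.9296 = 86.9 dB

86.9


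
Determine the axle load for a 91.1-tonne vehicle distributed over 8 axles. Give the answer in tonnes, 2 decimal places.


Load per axle = total weight / number of axles
Load = 91.1 / 8
Load = 11.39 tonnes

11.39


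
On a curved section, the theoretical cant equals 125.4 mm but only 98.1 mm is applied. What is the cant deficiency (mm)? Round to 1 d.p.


Cant deficiency = equilibrium cant - actual cant
CD = 125.4 - 98.1
CD = 27.3 mm

27.3


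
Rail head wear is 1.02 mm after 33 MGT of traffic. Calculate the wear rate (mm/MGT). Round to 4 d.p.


Wear rate = total wear / cumulative tonnage
Rate = 1.02 / 33
Rate = 0.0309 mm/MGT

0.0309


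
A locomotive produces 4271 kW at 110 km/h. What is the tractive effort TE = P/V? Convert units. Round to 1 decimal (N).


Convert: P = 4271 kW = 4271000 W
V = 110 / 3.6 = 30.5556 m/s
TE = 4271000 / 30.5556
TE = 139778.2 N

139778.2


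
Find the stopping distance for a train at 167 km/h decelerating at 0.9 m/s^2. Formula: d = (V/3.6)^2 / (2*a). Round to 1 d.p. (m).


Convert speed: V = 167 / 3.6 = 46.3889 m/s
V^2 = 2151.929
d = 2151.929 / (2 * 0.9)
d = 2151.929 / 1.8
d = 1195.5 m

1195.5


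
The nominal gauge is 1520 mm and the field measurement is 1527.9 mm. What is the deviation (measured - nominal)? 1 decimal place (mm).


Deviation = measured - nominal
Deviation = 1527.9 - 1520
Deviation = 7.9 mm

7.9


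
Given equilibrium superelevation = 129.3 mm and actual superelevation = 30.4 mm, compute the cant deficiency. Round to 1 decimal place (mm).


Cant deficiency = equilibrium cant - actual cant
CD = 129.3 - 30.4
CD = 98.9 mm

98.9


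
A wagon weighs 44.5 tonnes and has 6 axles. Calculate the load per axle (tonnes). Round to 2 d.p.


Load per axle = total weight / number of axles
Load = 44.5 / 6
Load = 7.42 tonnes

7.42


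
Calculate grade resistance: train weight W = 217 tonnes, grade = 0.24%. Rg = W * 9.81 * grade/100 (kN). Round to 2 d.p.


Rg = W * 9.81 * grade / 100
Rg = 217 * 9.81 * 0.24 / 100
Rg = 2128.77 * 0.0024
Rg = 5.11 kN

5.11


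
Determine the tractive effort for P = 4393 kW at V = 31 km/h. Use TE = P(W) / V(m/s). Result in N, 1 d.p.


Convert: P = 4393 kW = 4393000 W
V = 31 / 3.6 = 8.6111 m/s
TE = 4393000 / 8.6111
TE = 510154.8 N

510154.8


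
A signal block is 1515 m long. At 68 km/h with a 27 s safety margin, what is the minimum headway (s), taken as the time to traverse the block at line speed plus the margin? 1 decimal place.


V = 68 / 3.6 = 18.8889 m/s
Block traversal time = 1515 / 18.8889 = 80.2059 s
Headway = 80.2059 + 27
Headway = 107.2 s

107.2


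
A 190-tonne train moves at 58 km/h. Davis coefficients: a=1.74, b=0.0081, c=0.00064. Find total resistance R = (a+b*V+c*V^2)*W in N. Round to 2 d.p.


b*V = 0.0081 * 58 = 0.4698
c*V^2 = 0.00064 * 3364 = 2.15296
R_per_t = 1.74 + 0.4698 + 2.15296 = 4.36276 N/t
R_total = 4.36276 * 190 = 828.92 N

828.92


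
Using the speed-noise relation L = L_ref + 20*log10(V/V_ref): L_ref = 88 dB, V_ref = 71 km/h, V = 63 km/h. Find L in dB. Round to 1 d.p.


V/V_ref = 63 / 71 = 0.887324
log10(0.887324) = -0.051918
20 * -0.051918 = -1.0384
L = 88 + -1.0384 = 87.0 dB

87.0


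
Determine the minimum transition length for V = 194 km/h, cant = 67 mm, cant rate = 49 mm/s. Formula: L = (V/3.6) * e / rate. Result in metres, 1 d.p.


Convert speed: V = 194 / 3.6 = 53.8889 m/s
L = 53.8889 * 67 / 49
L = 3610.5556 / 49
L = 73.7 m

73.7


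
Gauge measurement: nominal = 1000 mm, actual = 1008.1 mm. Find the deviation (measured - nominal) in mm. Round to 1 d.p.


Deviation = measured - nominal
Deviation = 1008.1 - 1000
Deviation = 8.1 mm

8.1


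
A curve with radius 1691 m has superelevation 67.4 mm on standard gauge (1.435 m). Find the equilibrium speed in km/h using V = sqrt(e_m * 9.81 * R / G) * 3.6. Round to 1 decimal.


Convert cant: e = 67.4 mm = 0.0674 m
V_ms = sqrt(0.0674 * 9.81 * 1691 / 1.435)
V_ms = sqrt(779.149167) = 27.9132 m/s
V = 27.9132 * 3.6 = 100.5 km/h

100.5


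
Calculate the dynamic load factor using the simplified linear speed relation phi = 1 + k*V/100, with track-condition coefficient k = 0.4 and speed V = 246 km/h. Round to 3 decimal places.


phi = 1 + k * V / 100
phi = 1 + 0.4 * 246 / 100
phi = 1 + 0.984
phi = 1.984

1.984


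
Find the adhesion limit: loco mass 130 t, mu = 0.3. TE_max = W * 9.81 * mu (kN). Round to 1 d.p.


TE_max = W * g * mu
TE_max = 130 * 9.81 * 0.3
TE_max = 1275.3 * 0.3
TE_max = 382.6 kN

382.6


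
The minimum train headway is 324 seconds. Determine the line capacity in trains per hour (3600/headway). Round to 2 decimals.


Capacity = 3600 / headway
Capacity = 3600 / 324
Capacity = 11.11 trains/hour

11.11


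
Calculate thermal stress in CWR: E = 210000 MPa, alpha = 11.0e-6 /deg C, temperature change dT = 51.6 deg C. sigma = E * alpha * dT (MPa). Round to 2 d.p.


sigma = E * alpha * dT
sigma = 210000 * 11.0e-6 * 51.6
sigma = 2.31 * 51.6
sigma = 119.20 MPa

119.20


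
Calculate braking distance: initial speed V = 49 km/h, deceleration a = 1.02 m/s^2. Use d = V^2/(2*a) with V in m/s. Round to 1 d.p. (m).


Convert speed: V = 49 / 3.6 = 13.6111 m/s
V^2 = 185.2623
d = 185.2623 / (2 * 1.02)
d = 185.2623 / 2.04
d = 90.8 m

90.8


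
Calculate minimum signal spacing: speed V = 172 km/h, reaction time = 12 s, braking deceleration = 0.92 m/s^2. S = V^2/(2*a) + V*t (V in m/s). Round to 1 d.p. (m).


V = 172 / 3.6 = 47.7778 m/s
Braking distance = 47.7778^2 / (2*0.92) = 1240.6065 m
Sighting distance = 47.7778 * 12 = 573.3333 m
S = 1240.6065 + 573.3333 = 1813.9 m

1813.9


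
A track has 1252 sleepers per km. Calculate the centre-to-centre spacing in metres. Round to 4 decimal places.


Spacing = 1000 m / number of sleepers
Spacing = 1000 / 1252
Spacing = 0.7987 m

0.7987


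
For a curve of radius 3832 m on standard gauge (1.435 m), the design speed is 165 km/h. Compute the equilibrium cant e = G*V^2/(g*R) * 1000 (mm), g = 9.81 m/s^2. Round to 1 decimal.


Convert speed: V = 165 / 3.6 = 45.8333 m/s
Apply formula: e = 1.435 * 45.8333^2 / (9.81 * 3832)
e = 1.435 * 2100.6944 / 37591.92
e = 0.08019 m = 80.2 mm

80.2


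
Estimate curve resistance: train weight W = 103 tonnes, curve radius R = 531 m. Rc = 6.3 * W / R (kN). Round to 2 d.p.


Rc = 6.3 * W / R
Rc = 6.3 * 103 / 531
Rc = 648.9 / 531
Rc = 1.22 kN

1.22


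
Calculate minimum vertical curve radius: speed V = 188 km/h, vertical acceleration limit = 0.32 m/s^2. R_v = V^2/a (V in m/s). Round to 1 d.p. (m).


Convert speed: V = 188 / 3.6 = 52.2222 m/s
V^2 = 2727.1605 m^2/s^2
R_v = 2727.1605 / 0.32
R_v = 8522.4 m

8522.4


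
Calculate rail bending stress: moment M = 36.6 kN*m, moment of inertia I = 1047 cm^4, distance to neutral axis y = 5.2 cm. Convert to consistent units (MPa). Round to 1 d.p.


Convert units:
M = 36.6 kN*m = 36600000 N*mm
y = 5.2 cm = 52 mm
I = 1047 cm^4 = 10470000 mm^4
sigma = 36600000 * 52 / 10470000
sigma = 181.8 MPa

181.8


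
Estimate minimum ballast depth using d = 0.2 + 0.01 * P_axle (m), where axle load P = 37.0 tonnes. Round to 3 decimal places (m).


d = 0.2 + 0.01 * 37.0
d = 0.2 + 0.37
d = 0.570 m

0.570


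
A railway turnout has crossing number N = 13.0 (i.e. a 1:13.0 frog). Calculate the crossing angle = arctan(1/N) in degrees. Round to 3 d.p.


1/N = 1/13.0 = 0.076923
angle = arctan(0.076923) = 0.076772 rad
angle = 0.076772 * 180/pi = 4.399 degrees

4.399


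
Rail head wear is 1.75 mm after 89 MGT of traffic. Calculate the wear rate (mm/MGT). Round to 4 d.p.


Wear rate = total wear / cumulative tonnage
Rate = 1.75 / 89
Rate = 0.0197 mm/MGT

0.0197


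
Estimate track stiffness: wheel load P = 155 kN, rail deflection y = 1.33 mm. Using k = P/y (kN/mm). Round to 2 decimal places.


Track stiffness k = P / y
k = 155 / 1.33
k = 116.54 kN/mm

116.54


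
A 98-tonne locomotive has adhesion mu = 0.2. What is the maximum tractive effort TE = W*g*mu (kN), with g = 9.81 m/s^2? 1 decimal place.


TE_max = W * g * mu
TE_max = 98 * 9.81 * 0.2
TE_max = 961.38 * 0.2
TE_max = 192.3 kN

192.3


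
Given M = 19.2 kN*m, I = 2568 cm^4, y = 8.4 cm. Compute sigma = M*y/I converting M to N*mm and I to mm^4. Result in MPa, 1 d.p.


Convert units:
M = 19.2 kN*m = 19200000 N*mm
y = 8.4 cm = 84 mm
I = 2568 cm^4 = 25680000 mm^4
sigma = 19200000 * 84 / 25680000
sigma = 62.8 MPa

62.8


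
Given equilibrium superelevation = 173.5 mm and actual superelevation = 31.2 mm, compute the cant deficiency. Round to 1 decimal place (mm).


Cant deficiency = equilibrium cant - actual cant
CD = 173.5 - 31.2
CD = 142.3 mm

142.3


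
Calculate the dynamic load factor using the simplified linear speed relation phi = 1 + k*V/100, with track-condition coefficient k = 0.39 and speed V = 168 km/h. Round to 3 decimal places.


phi = 1 + k * V / 100
phi = 1 + 0.39 * 168 / 100
phi = 1 + 0.6552
phi = 1.655

1.655


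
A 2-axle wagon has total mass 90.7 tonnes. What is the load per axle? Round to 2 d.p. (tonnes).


Load per axle = total weight / number of axles
Load = 90.7 / 2
Load = 45.35 tonnes

45.35


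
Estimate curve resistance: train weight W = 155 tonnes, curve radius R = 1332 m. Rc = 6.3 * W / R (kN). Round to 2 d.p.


Rc = 6.3 * W / R
Rc = 6.3 * 155 / 1332
Rc = 976.5 / 1332
Rc = 0.73 kN

0.73


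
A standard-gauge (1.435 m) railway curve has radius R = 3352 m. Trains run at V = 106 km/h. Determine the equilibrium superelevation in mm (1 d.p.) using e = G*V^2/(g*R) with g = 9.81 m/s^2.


Convert speed: V = 106 / 3.6 = 29.4444 m/s
Apply formula: e = 1.435 * 29.4444^2 / (9.81 * 3352)
e = 1.435 * 866.9753 / 32883.12
e = 0.037834 m = 37.8 mm

37.8


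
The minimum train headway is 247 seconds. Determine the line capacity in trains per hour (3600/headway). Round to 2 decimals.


Capacity = 3600 / headway
Capacity = 3600 / 247
Capacity = 14.57 trains/hour

14.57


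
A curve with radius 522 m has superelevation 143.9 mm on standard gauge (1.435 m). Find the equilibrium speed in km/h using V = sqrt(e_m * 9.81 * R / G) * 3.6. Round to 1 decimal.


Convert cant: e = 143.9 mm = 0.1439 m
V_ms = sqrt(0.1439 * 9.81 * 522 / 1.435)
V_ms = sqrt(513.509406) = 22.6607 m/s
V = 22.6607 * 3.6 = 81.6 km/h

81.6


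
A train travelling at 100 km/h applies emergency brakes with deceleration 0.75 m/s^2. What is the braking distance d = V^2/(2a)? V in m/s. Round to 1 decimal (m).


Convert speed: V = 100 / 3.6 = 27.7778 m/s
V^2 = 771.6049
d = 771.6049 / (2 * 0.75)
d = 771.6049 / 1.5
d = 514.4 m

514.4


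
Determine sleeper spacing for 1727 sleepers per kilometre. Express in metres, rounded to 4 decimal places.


Spacing = 1000 m / number of sleepers
Spacing = 1000 / 1727
Spacing = 0.5790 m

0.5790


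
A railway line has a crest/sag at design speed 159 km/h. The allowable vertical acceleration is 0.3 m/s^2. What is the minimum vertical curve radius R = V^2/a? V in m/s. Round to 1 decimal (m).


Convert speed: V = 159 / 3.6 = 44.1667 m/s
V^2 = 1950.6944 m^2/s^2
R_v = 1950.6944 / 0.3
R_v = 6502.3 m

6502.3


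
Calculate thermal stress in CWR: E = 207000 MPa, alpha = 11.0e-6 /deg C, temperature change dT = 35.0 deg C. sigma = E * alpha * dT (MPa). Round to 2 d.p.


sigma = E * alpha * dT
sigma = 207000 * 11.0e-6 * 35.0
sigma = 2.277 * 35.0
sigma = 79.70 MPa

79.70


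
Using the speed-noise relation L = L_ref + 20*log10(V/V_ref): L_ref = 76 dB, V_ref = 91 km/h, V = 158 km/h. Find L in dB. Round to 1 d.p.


V/V_ref = 158 / 91 = 1.736264
log10(1.736264) = 0.239616
20 * 0.239616 = 4.7923
L = 76 + 4.7923 = 80.8 dB

80.8


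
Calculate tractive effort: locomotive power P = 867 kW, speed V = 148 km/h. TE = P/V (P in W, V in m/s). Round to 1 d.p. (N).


Convert: P = 867 kW = 867000 W
V = 148 / 3.6 = 41.1111 m/s
TE = 867000 / 41.1111
TE = 21089.2 N

21089.2


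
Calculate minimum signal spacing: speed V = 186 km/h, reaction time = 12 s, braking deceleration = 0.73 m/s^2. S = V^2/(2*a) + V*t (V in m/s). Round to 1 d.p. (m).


V = 186 / 3.6 = 51.6667 m/s
Braking distance = 51.6667^2 / (2*0.73) = 1828.3866 m
Sighting distance = 51.6667 * 12 = 620.0 m
S = 1828.3866 + 620.0 = 2448.4 m

2448.4


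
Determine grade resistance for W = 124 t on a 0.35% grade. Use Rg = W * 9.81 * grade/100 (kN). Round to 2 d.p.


Rg = W * 9.81 * grade / 100
Rg = 124 * 9.81 * 0.35 / 100
Rg = 1216.44 * 0.0035
Rg = 4.26 kN

4.26


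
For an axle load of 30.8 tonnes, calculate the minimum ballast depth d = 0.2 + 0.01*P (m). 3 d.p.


d = 0.2 + 0.01 * 30.8
d = 0.2 + 0.308
d = 0.508 m

0.508


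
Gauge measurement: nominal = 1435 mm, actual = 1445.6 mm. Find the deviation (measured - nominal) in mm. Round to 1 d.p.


Deviation = measured - nominal
Deviation = 1445.6 - 1435
Deviation = 10.6 mm

10.6


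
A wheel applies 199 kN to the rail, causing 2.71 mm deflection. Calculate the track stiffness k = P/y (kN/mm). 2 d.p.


Track stiffness k = P / y
k = 199 / 2.71
k = 73.43 kN/mm

73.43


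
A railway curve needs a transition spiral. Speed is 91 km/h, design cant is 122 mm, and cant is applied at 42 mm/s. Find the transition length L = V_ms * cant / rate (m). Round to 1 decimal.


Convert speed: V = 91 / 3.6 = 25.2778 m/s
L = 25.2778 * 122 / 42
L = 3083.8889 / 42
L = 73.4 m

73.4


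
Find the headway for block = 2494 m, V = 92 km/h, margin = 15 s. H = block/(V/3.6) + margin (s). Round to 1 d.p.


V = 92 / 3.6 = 25.5556 m/s
Block traversal time = 2494 / 25.5556 = 97.5913 s
Headway = 97.5913 + 15
Headway = 112.6 s

112.6


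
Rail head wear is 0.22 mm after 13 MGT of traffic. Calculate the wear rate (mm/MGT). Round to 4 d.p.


Wear rate = total wear / cumulative tonnage
Rate = 0.22 / 13
Rate = 0.0169 mm/MGT

0.0169


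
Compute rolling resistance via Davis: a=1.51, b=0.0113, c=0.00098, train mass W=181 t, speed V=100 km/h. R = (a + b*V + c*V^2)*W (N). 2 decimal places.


b*V = 0.0113 * 100 = 1.13
c*V^2 = 0.00098 * 10000 = 9.8
R_per_t = 1.51 + 1.13 + 9.8 = 12.44 N/t
R_total = 12.44 * 181 = 2251.64 N

2251.64


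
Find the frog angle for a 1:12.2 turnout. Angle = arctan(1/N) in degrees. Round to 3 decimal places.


1/N = 1/12.2 = 0.081967
angle = arctan(0.081967) = 0.081784 rad
angle = 0.081784 * 180/pi = 4.686 degrees

4.686


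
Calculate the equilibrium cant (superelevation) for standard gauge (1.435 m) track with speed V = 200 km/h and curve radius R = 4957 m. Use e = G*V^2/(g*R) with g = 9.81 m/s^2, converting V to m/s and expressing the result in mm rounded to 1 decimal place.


Convert speed: V = 200 / 3.6 = 55.5556 m/s
Apply formula: e = 1.435 * 55.5556^2 / (9.81 * 4957)
e = 1.435 * 3086.4198 / 48628.17
e = 0.091079 m = 91.1 mm

91.1


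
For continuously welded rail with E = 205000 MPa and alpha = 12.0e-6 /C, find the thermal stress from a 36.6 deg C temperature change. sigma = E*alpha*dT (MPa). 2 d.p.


sigma = E * alpha * dT
sigma = 205000 * 12.0e-6 * 36.6
sigma = 2.46 * 36.6
sigma = 90.04 MPa

90.04


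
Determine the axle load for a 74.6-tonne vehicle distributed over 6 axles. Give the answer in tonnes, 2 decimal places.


Load per axle = total weight / number of axles
Load = 74.6 / 6
Load = 12.43 tonnes

12.43


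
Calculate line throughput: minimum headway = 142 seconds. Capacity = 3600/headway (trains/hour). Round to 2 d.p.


Capacity = 3600 / headway
Capacity = 3600 / 142
Capacity = 25.35 trains/hour

25.35


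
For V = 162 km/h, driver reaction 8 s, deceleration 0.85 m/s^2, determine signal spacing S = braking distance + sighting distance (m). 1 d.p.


V = 162 / 3.6 = 45.0 m/s
Braking distance = 45.0^2 / (2*0.85) = 1191.1765 m
Sighting distance = 45.0 * 8 = 360.0 m
S = 1191.1765 + 360.0 = 1551.2 m

1551.2


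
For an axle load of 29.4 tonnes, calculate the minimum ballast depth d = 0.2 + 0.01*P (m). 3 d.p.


d = 0.2 + 0.01 * 29.4
d = 0.2 + 0.294
d = 0.494 m

0.494


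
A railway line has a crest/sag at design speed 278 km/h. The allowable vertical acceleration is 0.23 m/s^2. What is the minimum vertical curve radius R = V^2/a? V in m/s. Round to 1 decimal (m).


Convert speed: V = 278 / 3.6 = 77.2222 m/s
V^2 = 5963.2716 m^2/s^2
R_v = 5963.2716 / 0.23
R_v = 25927.3 m

25927.3


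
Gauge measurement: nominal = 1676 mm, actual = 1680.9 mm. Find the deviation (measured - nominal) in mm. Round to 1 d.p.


Deviation = measured - nominal
Deviation = 1680.9 - 1676
Deviation = 4.9 mm

4.9


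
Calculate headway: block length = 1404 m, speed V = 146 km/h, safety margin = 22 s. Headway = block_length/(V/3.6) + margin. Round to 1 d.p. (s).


V = 146 / 3.6 = 40.5556 m/s
Block traversal time = 1404 / 40.5556 = 34.6192 s
Headway = 34.6192 + 22
Headway = 56.6 s

56.6


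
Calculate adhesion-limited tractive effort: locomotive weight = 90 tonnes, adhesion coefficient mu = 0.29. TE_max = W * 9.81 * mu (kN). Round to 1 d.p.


TE_max = W * g * mu
TE_max = 90 * 9.81 * 0.29
TE_max = 882.9 * 0.29
TE_max = 256.0 kN

256.0


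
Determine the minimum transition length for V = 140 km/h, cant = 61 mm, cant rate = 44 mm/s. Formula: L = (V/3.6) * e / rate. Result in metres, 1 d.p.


Convert speed: V = 140 / 3.6 = 38.8889 m/s
L = 38.8889 * 61 / 44
L = 2372.2222 / 44
L = 53.9 m

53.9


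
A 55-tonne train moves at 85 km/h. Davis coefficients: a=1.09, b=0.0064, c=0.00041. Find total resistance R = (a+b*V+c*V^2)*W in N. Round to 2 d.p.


b*V = 0.0064 * 85 = 0.544
c*V^2 = 0.00041 * 7225 = 2.96225
R_per_t = 1.09 + 0.544 + 2.96225 = 4.59625 N/t
R_total = 4.59625 * 55 = 252.79 N

252.79


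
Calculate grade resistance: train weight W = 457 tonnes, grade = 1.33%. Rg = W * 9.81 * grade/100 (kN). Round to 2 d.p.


Rg = W * 9.81 * grade / 100
Rg = 457 * 9.81 * 1.33 / 100
Rg = 4483.17 * 0.0133
Rg = 59.63 kN

59.63


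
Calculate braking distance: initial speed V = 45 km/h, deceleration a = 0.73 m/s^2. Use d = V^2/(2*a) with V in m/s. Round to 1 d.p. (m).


Convert speed: V = 45 / 3.6 = 12.5 m/s
V^2 = 156.25
d = 156.25 / (2 * 0.73)
d = 156.25 / 1.46
d = 107.0 m

107.0


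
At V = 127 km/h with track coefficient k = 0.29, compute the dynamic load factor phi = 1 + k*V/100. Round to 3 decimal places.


phi = 1 + k * V / 100
phi = 1 + 0.29 * 127 / 100
phi = 1 + 0.3683
phi = 1.368

1.368


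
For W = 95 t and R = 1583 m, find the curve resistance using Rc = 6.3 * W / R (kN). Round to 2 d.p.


Rc = 6.3 * W / R
Rc = 6.3 * 95 / 1583
Rc = 598.5 / 1583
Rc = 0.38 kN

0.38


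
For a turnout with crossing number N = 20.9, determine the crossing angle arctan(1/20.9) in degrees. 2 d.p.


1/N = 1/20.9 = 0.047847
angle = arctan(0.047847) = 0.04781 rad
angle = 0.04781 * 180/pi = 2.74 degrees

2.74


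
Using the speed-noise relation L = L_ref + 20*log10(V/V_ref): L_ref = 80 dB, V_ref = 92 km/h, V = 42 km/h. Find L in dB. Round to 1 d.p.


V/V_ref = 42 / 92 = 0.456522
log10(0.456522) = -0.340539
20 * -0.340539 = -6.8108
L = 80 + -6.8108 = 73.2 dB

73.2


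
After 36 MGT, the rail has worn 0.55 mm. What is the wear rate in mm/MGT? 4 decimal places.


Wear rate = total wear / cumulative tonnage
Rate = 0.55 / 36
Rate = 0.0153 mm/MGT

0.0153


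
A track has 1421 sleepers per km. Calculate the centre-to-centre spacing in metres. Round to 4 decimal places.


Spacing = 1000 m / number of sleepers
Spacing = 1000 / 1421
Spacing = 0.7037 m

0.7037


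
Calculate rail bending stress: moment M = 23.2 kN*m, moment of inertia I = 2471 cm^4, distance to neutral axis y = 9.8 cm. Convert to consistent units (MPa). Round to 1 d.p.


Convert units:
M = 23.2 kN*m = 23200000 N*mm
y = 9.8 cm = 98 mm
I = 2471 cm^4 = 24710000 mm^4
sigma = 23200000 * 98 / 24710000
sigma = 92.0 MPa

92.0


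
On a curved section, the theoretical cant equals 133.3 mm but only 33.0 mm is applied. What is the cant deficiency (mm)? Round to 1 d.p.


Cant deficiency = equilibrium cant - actual cant
CD = 133.3 - 33.0
CD = 100.3 mm

100.3


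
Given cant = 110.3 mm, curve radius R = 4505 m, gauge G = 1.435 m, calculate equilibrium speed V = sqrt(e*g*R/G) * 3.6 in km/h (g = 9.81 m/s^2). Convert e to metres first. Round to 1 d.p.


Convert cant: e = 110.3 mm = 0.1103 m
V_ms = sqrt(0.1103 * 9.81 * 4505 / 1.435)
V_ms = sqrt(3396.936387) = 58.2832 m/s
V = 58.2832 * 3.6 = 209.8 km/h

209.8


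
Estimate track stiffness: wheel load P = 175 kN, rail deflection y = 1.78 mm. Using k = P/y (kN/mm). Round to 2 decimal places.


Track stiffness k = P / y
k = 175 / 1.78
k = 98.31 kN/mm

98.31


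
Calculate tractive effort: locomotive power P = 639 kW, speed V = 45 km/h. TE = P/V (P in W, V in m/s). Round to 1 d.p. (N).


Convert: P = 639 kW = 639000 W
V = 45 / 3.6 = 12.5 m/s
TE = 639000 / 12.5
TE = 51120.0 N

51120.0


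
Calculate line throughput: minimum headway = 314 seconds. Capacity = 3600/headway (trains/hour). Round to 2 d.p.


Capacity = 3600 / headway
Capacity = 3600 / 314
Capacity = 11.46 trains/hour

11.46


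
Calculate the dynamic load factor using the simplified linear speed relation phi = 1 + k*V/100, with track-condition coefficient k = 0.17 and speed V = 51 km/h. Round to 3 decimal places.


phi = 1 + k * V / 100
phi = 1 + 0.17 * 51 / 100
phi = 1 + 0.0867
phi = 1.087

1.087


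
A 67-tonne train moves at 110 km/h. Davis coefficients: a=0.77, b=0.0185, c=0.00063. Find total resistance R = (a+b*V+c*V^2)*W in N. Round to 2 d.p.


b*V = 0.0185 * 110 = 2.035
c*V^2 = 0.00063 * 12100 = 7.623
R_per_t = 0.77 + 2.035 + 7.623 = 10.428 N/t
R_total = 10.428 * 67 = 698.68 N

698.68


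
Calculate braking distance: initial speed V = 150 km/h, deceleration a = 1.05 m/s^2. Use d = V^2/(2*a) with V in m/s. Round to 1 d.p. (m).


Convert speed: V = 150 / 3.6 = 41.6667 m/s
V^2 = 1736.1111
d = 1736.1111 / (2 * 1.05)
d = 1736.1111 / 2.1
d = 826.7 m

826.7


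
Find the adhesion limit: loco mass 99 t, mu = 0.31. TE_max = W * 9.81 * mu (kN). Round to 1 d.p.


TE_max = W * g * mu
TE_max = 99 * 9.81 * 0.31
TE_max = 971.19 * 0.31
TE_max = 301.1 kN

301.1


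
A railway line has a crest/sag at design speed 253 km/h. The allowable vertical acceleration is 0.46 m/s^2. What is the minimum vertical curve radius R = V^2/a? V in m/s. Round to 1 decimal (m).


Convert speed: V = 253 / 3.6 = 70.2778 m/s
V^2 = 4938.966 m^2/s^2
R_v = 4938.966 / 0.46
R_v = 10736.9 m

10736.9


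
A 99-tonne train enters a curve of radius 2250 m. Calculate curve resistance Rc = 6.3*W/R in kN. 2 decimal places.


Rc = 6.3 * W / R
Rc = 6.3 * 99 / 2250
Rc = 623.7 / 2250
Rc = 0.28 kN

0.28


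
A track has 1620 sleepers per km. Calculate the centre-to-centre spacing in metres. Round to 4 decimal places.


Spacing = 1000 m / number of sleepers
Spacing = 1000 / 1620
Spacing = 0.6173 m

0.6173


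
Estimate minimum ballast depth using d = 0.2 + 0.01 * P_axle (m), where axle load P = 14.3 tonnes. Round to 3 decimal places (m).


d = 0.2 + 0.01 * 14.3
d = 0.2 + 0.143
d = 0.343 m

0.343


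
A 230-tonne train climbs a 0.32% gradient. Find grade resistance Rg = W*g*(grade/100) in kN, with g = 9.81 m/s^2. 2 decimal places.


Rg = W * 9.81 * grade / 100
Rg = 230 * 9.81 * 0.32 / 100
Rg = 2256.3 * 0.0032
Rg = 7.22 kN

7.22


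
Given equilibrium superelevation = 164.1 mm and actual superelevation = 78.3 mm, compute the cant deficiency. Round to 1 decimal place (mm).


Cant deficiency = equilibrium cant - actual cant
CD = 164.1 - 78.3
CD = 85.8 mm

85.8


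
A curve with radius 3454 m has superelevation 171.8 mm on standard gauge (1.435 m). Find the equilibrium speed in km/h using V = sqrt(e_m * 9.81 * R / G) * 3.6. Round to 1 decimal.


Convert cant: e = 171.8 mm = 0.1718 m
V_ms = sqrt(0.1718 * 9.81 * 3454 / 1.435)
V_ms = sqrt(4056.603855) = 63.6915 m/s
V = 63.6915 * 3.6 = 229.3 km/h

229.3


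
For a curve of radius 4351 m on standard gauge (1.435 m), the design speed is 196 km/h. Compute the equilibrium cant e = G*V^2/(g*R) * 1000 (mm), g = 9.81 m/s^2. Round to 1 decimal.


Convert speed: V = 196 / 3.6 = 54.4444 m/s
Apply formula: e = 1.435 * 54.4444^2 / (9.81 * 4351)
e = 1.435 * 2964.1975 / 42683.31
e = 0.099655 m = 99.7 mm

99.7


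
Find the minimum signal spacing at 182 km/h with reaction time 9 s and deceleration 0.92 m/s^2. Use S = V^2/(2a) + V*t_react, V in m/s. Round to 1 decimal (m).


V = 182 / 3.6 = 50.5556 m/s
Braking distance = 50.5556^2 / (2*0.92) = 1389.0566 m
Sighting distance = 50.5556 * 9 = 455.0 m
S = 1389.0566 + 455.0 = 1844.1 m

1844.1


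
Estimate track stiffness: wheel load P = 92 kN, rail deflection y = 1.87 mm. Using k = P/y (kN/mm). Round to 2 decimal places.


Track stiffness k = P / y
k = 92 / 1.87
k = 49.20 kN/mm

49.20


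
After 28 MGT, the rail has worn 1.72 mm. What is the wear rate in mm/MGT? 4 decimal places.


Wear rate = total wear / cumulative tonnage
Rate = 1.72 / 28
Rate = 0.0614 mm/MGT

0.0614


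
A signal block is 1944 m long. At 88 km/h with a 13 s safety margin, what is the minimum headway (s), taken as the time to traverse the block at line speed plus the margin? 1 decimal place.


V = 88 / 3.6 = 24.4444 m/s
Block traversal time = 1944 / 24.4444 = 79.5273 s
Headway = 79.5273 + 13
Headway = 92.5 s

92.5


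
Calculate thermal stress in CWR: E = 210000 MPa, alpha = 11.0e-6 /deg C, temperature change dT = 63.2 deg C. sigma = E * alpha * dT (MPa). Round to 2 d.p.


sigma = E * alpha * dT
sigma = 210000 * 11.0e-6 * 63.2
sigma = 2.31 * 63.2
sigma = 145.99 MPa

145.99


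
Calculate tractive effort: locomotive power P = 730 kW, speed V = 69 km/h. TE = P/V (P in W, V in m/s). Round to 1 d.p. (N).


Convert: P = 730 kW = 730000 W
V = 69 / 3.6 = 19.1667 m/s
TE = 730000 / 19.1667
TE = 38087.0 N

38087.0


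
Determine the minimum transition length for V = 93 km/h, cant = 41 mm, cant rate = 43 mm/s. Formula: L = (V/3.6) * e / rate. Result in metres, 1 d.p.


Convert speed: V = 93 / 3.6 = 25.8333 m/s
L = 25.8333 * 41 / 43
L = 1059.1667 / 43
L = 24.6 m

24.6


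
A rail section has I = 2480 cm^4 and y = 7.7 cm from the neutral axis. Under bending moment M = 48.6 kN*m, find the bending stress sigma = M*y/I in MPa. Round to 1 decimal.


Convert units:
M = 48.6 kN*m = 48600000 N*mm
y = 7.7 cm = 77 mm
I = 2480 cm^4 = 24800000 mm^4
sigma = 48600000 * 77 / 24800000
sigma = 150.9 MPa

150.9


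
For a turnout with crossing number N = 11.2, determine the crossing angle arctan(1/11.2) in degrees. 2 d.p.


1/N = 1/11.2 = 0.089286
angle = arctan(0.089286) = 0.08905 rad
angle = 0.08905 * 180/pi = 5.10 degrees

5.10


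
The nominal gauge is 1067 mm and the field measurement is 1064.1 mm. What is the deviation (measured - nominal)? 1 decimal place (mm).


Deviation = measured - nominal
Deviation = 1064.1 - 1067
Deviation = -2.9 mm

-2.9


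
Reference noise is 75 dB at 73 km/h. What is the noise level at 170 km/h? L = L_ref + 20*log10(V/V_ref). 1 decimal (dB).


V/V_ref = 170 / 73 = 2.328767
log10(2.328767) = 0.367126
20 * 0.367126 = 7.3425
L = 75 + 7.3425 = 82.3 dB

82.3


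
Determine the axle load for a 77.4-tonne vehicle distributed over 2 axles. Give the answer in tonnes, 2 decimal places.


Load per axle = total weight / number of axles
Load = 77.4 / 2
Load = 38.70 tonnes

38.70


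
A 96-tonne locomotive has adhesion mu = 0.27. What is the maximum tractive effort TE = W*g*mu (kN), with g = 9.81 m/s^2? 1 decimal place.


TE_max = W * g * mu
TE_max = 96 * 9.81 * 0.27
TE_max = 941.76 * 0.27
TE_max = 254.3 kN

254.3


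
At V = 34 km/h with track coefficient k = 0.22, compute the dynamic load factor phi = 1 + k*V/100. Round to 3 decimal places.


phi = 1 + k * V / 100
phi = 1 + 0.22 * 34 / 100
phi = 1 + 0.0748
phi = 1.075

1.075


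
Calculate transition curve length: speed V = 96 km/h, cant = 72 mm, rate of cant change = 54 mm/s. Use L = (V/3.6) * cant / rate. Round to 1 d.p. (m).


Convert speed: V = 96 / 3.6 = 26.6667 m/s
L = 26.6667 * 72 / 54
L = 1920.0 / 54
L = 35.6 m

35.6


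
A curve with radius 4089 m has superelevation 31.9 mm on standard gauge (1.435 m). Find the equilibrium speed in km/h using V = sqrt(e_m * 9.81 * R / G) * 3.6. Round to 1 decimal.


Convert cant: e = 31.9 mm = 0.0319 m
V_ms = sqrt(0.0319 * 9.81 * 4089 / 1.435)
V_ms = sqrt(891.712593) = 29.8616 m/s
V = 29.8616 * 3.6 = 107.5 km/h

107.5


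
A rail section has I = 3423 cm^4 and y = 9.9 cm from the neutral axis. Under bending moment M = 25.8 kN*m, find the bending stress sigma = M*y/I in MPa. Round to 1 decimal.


Convert units:
M = 25.8 kN*m = 25800000 N*mm
y = 9.9 cm = 99 mm
I = 3423 cm^4 = 34230000 mm^4
sigma = 25800000 * 99 / 34230000
sigma = 74.6 MPa

74.6


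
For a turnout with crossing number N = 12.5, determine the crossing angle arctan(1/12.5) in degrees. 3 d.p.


1/N = 1/12.5 = 0.08
angle = arctan(0.08) = 0.07983 rad
angle = 0.07983 * 180/pi = 4.574 degrees

4.574


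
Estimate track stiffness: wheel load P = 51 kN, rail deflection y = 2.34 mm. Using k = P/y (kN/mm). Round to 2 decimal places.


Track stiffness k = P / y
k = 51 / 2.34
k = 21.79 kN/mm

21.79
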